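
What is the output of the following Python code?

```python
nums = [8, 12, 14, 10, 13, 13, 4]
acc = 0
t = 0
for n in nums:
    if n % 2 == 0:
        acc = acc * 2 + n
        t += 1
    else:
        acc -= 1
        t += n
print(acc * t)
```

9300

n=8: even, acc = 0*2+8 = 8; t=1
n=12: even, acc = 8*2+12 = 28; t=2
n=14: even, acc = 28*2+14 = 70; t=3
n=10: even, acc = 70*2+10 = 150; t=4
n=13: not even, acc = 150-1 = 149; t=17
n=13: not even, acc = 149-1 = 148; t=30
n=4: even, acc = 148*2+4 = 300; t=31
acc*t = 300*31 = 9300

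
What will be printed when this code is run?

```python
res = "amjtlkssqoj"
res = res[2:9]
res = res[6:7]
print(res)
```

q

slice [2:9] → 'jtlkssq'
slice [6:7] → 'q'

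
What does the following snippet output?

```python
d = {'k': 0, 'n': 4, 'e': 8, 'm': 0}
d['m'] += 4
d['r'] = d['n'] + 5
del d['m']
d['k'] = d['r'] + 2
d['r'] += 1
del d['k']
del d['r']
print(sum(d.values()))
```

12

d['m'] = 0+4 = 4 → {'k': 0, 'n': 4, 'e': 8, 'm': 4}
d['r'] = d['n']+5 = 9 → {'k': 0, 'n': 4, 'e': 8, 'm': 4, 'r': 9}
del 'm' → {'k': 0, 'n': 4, 'e': 8, 'r': 9}
d['k'] = d['r']+2 = 11 → {'k': 11, 'n': 4, 'e': 8, 'r': 9}
d['r'] = 9+1 = 10 → {'k': 11, 'n': 4, 'e': 8, 'r': 10}
del 'k' → {'n': 4, 'e': 8, 'r': 10}
del 'r' → {'n': 4, 'e': 8}
sum of values = 12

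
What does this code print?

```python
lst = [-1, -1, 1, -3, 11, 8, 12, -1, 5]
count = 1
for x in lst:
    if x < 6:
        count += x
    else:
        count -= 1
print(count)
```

-2

x=-1: <6, count = 1+(-1) = 0
x=-1: <6, count = 0+(-1) = -1
x=1: <6, count = (-1)+1 = 0
x=-3: <6, count = 0+(-3) = -3
x=11: not <6, count = (-3)-1 = -4
x=8: not <6, count = (-4)-1 = -5
x=12: not <6, count = (-5)-1 = -6
x=-1: <6, count = (-6)+(-1) = -7
x=5: <6, count = (-7)+5 = -2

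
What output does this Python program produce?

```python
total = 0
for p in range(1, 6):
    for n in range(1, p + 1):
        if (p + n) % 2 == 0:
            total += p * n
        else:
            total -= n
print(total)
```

p=1,n=1: even sum, total = 0+1 = 1
p=2,n=1: odd sum, total = 1-1 = 0
p=2,n=2: even sum, total = 0+4 = 4
p=3,n=1: even sum, total = 4+3 = 7
p=3,n=2: odd sum, total = 7-2 = 5
p=3,n=3: even sum, total = 5+9 = 14
p=4,n=1: odd sum, total = 14-1 = 13
p=4,n=2: even sum, total = 13+8 = 21
p=4,n=3: odd sum, total = 21-3 = 18
p=4,n=4: even sum, total = 18+16 = 34
p=5,n=1: even sum, total = 34+5 = 39
p=5,n=2: odd sum, total = 39-2 = 37
p=5,n=3: even sum, total = 37+15 = 52
p=5,n=4: odd sum, total = 52-4 = 48
p=5,n=5: even sum, total = 48+25 = 73

73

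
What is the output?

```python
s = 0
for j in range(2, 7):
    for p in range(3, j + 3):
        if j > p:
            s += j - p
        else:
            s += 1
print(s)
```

24

j=2,p=3: not 2>3, s = 0+1 = 1
j=2,p=4: not 2>4, s = 1+1 = 2
j=3,p=3: not 3>3, s = 2+1 = 3
j=3,p=4: not 3>4, s = 3+1 = 4
j=3,p=5: not 3>5, s = 4+1 = 5
j=4,p=3: 4>3, s = 5+1 = 6
j=4,p=4: not 4>4, s = 6+1 = 7
j=4,p=5: not 4>5, s = 7+1 = 8
j=4,p=6: not 4>6, s = 8+1 = 9
j=5,p=3: 5>3, s = 9+2 = 11
j=5,p=4: 5>4, s = 11+1 = 12
j=5,p=5: not 5>5, s = 12+1 = 13
j=5,p=6: not 5>6, s = 13+1 = 14
j=5,p=7: not 5>7, s = 14+1 = 15
j=6,p=3: 6>3, s = 15+3 = 18
j=6,p=4: 6>4, s = 18+2 = 20
j=6,p=5: 6>5, s = 20+1 = 21
j=6,p=6: not 6>6, s = 21+1 = 22
j=6,p=7: not 6>7, s = 22+1 = 23
j=6,p=8: not 6>8, s = 23+1 = 24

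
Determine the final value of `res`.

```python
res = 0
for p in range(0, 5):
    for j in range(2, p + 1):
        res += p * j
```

p=2,j=2: res = 0+4 = 4
p=3,j=2: res = 4+6 = 10
p=3,j=3: res = 10+9 = 19
p=4,j=2: res = 19+8 = 27
p=4,j=3: res = 27+12 = 39
p=4,j=4: res = 39+16 = 55

55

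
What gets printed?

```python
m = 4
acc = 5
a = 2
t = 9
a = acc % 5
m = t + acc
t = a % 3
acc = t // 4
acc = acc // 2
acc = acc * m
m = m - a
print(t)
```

0

a = 5%5 = 0
m = 9+5 = 14
t = 0%3 = 0
acc = 0//4 = 0
acc = 0//2 = 0
acc = 0*14 = 0
m = 14-0 = 14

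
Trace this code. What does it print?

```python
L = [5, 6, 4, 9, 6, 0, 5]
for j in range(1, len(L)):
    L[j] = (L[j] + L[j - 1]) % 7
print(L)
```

j=1: L[1] = (6+5)%7 = 4 → [5, 4, 4, 9, 6, 0, 5]
j=2: L[2] = (4+4)%7 = 1 → [5, 4, 1, 9, 6, 0, 5]
j=3: L[3] = (9+1)%7 = 3 → [5, 4, 1, 3, 6, 0, 5]
j=4: L[4] = (6+3)%7 = 2 → [5, 4, 1, 3, 2, 0, 5]
j=5: L[5] = (0+2)%7 = 2 → [5, 4, 1, 3, 2, 2, 5]
j=6: L[6] = (5+2)%7 = 0 → [5, 4, 1, 3, 2, 2, 0]

[5, 4, 1, 3, 2, 2, 0]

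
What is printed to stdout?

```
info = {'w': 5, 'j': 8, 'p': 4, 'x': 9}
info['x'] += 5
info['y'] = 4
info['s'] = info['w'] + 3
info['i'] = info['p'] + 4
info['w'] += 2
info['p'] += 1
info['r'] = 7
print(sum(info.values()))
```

61

info['x'] = 9+5 = 14 → {'w': 5, 'j': 8, 'p': 4, 'x': 14}
info['y'] = 4 → {'w': 5, 'j': 8, 'p': 4, 'x': 14, 'y': 4}
info['s'] = info['w']+3 = 8 → {'w': 5, 'j': 8, 'p': 4, 'x': 14, 'y': 4, 's': 8}
info['i'] = info['p']+4 = 8 → {'w': 5, 'j': 8, 'p': 4, 'x': 14, 'y': 4, 's': 8, 'i': 8}
info['w'] = 5+2 = 7 → {'w': 7, 'j': 8, 'p': 4, 'x': 14, 'y': 4, 's': 8, 'i': 8}
info['p'] = 4+1 = 5 → {'w': 7, 'j': 8, 'p': 5, 'x': 14, 'y': 4, 's': 8, 'i': 8}
info['r'] = 7 → {'w': 7, 'j': 8, 'p': 5, 'x': 14, 'y': 4, 's': 8, 'i': 8, 'r': 7}
sum of values = 61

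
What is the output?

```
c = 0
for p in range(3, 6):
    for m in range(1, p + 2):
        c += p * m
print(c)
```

p=3,m=1: c = 0+3 = 3
p=3,m=2: c = 3+6 = 9
p=3,m=3: c = 9+9 = 18
p=3,m=4: c = 18+12 = 30
p=4,m=1: c = 30+4 = 34
p=4,m=2: c = 34+8 = 42
p=4,m=3: c = 42+12 = 54
p=4,m=4: c = 54+16 = 70
p=4,m=5: c = 70+20 = 90
p=5,m=1: c = 90+5 = 95
p=5,m=2: c = 95+10 = 105
p=5,m=3: c = 105+15 = 120
p=5,m=4: c = 120+20 = 140
p=5,m=5: c = 140+25 = 165
p=5,m=6: c = 165+30 = 195

195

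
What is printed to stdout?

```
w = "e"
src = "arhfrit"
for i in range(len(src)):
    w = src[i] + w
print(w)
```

tirfhrae

i=0: prepend 'a' → 'ae'
i=1: prepend 'r' → 'rae'
i=2: prepend 'h' → 'hrae'
i=3: prepend 'f' → 'fhrae'
i=4: prepend 'r' → 'rfhrae'
i=5: prepend 'i' → 'irfhrae'
i=6: prepend 't' → 'tirfhrae'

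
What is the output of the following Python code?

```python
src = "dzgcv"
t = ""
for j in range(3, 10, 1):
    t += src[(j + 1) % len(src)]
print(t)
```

vdzgcvd

j=3: add src[4]='v' → 'v'
j=4: add src[0]='d' → 'vd'
j=5: add src[1]='z' → 'vdz'
j=6: add src[2]='g' → 'vdzg'
j=7: add src[3]='c' → 'vdzgc'
j=8: add src[4]='v' → 'vdzgcv'
j=9: add src[0]='d' → 'vdzgcvd'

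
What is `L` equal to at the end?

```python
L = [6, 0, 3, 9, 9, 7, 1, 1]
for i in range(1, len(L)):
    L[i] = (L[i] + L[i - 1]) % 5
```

[6, 1, 4, 3, 2, 4, 0, 1]

i=1: L[1] = (0+6)%5 = 1 → [6, 1, 3, 9, 9, 7, 1, 1]
i=2: L[2] = (3+1)%5 = 4 → [6, 1, 4, 9, 9, 7, 1, 1]
i=3: L[3] = (9+4)%5 = 3 → [6, 1, 4, 3, 9, 7, 1, 1]
i=4: L[4] = (9+3)%5 = 2 → [6, 1, 4, 3, 2, 7, 1, 1]
i=5: L[5] = (7+2)%5 = 4 → [6, 1, 4, 3, 2, 4, 1, 1]
i=6: L[6] = (1+4)%5 = 0 → [6, 1, 4, 3, 2, 4, 0, 1]
i=7: L[7] = (1+0)%5 = 1 → [6, 1, 4, 3, 2, 4, 0, 1]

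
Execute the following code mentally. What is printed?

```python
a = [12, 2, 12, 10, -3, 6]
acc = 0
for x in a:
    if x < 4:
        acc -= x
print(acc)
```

1

x=12: not <4
x=2: <4, acc = 0-2 = -2
x=12: not <4
x=10: not <4
x=-3: <4, acc = (-2)-(-3) = 1
x=6: not <4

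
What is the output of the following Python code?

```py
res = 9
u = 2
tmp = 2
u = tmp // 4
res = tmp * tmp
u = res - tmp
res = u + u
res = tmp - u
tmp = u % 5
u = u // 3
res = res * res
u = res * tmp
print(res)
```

u = 2//4 = 0
res = 2*2 = 4
u = 4-2 = 2
res = 2+2 = 4
res = 2-2 = 0
tmp = 2%5 = 2
u = 2//3 = 0
res = 0*0 = 0
u = 0*2 = 0

0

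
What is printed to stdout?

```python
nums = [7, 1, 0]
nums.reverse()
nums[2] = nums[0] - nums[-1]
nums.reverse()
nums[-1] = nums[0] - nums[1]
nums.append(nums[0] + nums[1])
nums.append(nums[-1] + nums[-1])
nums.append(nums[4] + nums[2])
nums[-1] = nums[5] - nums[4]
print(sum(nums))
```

-40

reverse → [0, 1, 7]
nums[2] = nums[0]-nums[-1] = 0-7 = -7 → [0, 1, -7]
reverse → [-7, 1, 0]
nums[-1] = nums[0]-nums[1] = (-7)-1 = -8 → [-7, 1, -8]
append nums[0]+nums[1] = (-7)+1 = -6 → [-7, 1, -8, -6]
append nums[-1]+nums[-1] = (-6)+(-6) = -12 → [-7, 1, -8, -6, -12]
append nums[4]+nums[2] = (-12)+(-8) = -20 → [-7, 1, -8, -6, -12, -20]
nums[-1] = nums[5]-nums[4] = (-20)-(-12) = -8 → [-7, 1, -8, -6, -12, -8]
sum = -40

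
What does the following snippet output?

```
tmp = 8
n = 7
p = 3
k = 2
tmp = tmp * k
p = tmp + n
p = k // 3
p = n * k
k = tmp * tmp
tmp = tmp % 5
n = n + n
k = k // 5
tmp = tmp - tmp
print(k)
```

51

tmp = 8*2 = 16
p = 16+7 = 23
p = 2//3 = 0
p = 7*2 = 14
k = 16*16 = 256
tmp = 16%5 = 1
n = 7+7 = 14
k = 256//5 = 51
tmp = 1-1 = 0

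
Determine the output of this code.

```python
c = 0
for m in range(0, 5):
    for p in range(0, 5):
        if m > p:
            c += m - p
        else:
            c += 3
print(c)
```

65

m=0,p=0: not 0>0, c = 0+3 = 3
m=0,p=1: not 0>1, c = 3+3 = 6
m=0,p=2: not 0>2, c = 6+3 = 9
m=0,p=3: not 0>3, c = 9+3 = 12
m=0,p=4: not 0>4, c = 12+3 = 15
m=1,p=0: 1>0, c = 15+1 = 16
m=1,p=1: not 1>1, c = 16+3 = 19
m=1,p=2: not 1>2, c = 19+3 = 22
m=1,p=3: not 1>3, c = 22+3 = 25
m=1,p=4: not 1>4, c = 25+3 = 28
m=2,p=0: 2>0, c = 28+2 = 30
m=2,p=1: 2>1, c = 30+1 = 31
m=2,p=2: not 2>2, c = 31+3 = 34
m=2,p=3: not 2>3, c = 34+3 = 37
m=2,p=4: not 2>4, c = 37+3 = 40
m=3,p=0: 3>0, c = 40+3 = 43
m=3,p=1: 3>1, c = 43+2 = 45
m=3,p=2: 3>2, c = 45+1 = 46
m=3,p=3: not 3>3, c = 46+3 = 49
m=3,p=4: not 3>4, c = 49+3 = 52
m=4,p=0: 4>0, c = 52+4 = 56
m=4,p=1: 4>1, c = 56+3 = 59
m=4,p=2: 4>2, c = 59+2 = 61
m=4,p=3: 4>3, c = 61+1 = 62
m=4,p=4: not 4>4, c = 62+3 = 65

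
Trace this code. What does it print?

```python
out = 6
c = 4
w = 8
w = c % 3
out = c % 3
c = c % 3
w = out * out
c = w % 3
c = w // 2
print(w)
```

w = 4%3 = 1
out = 4%3 = 1
c = 4%3 = 1
w = 1*1 = 1
c = 1%3 = 1
c = 1//2 = 0

1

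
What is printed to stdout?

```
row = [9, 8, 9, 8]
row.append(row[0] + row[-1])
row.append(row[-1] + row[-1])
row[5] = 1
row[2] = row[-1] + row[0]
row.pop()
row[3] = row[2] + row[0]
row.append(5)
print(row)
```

append row[0]+row[-1] = 9+8 = 17 → [9, 8, 9, 8, 17]
append row[-1]+row[-1] = 17+17 = 34 → [9, 8, 9, 8, 17, 34]
row[5] = 1 → [9, 8, 9, 8, 17, 1]
row[2] = row[-1]+row[0] = 1+9 = 10 → [9, 8, 10, 8, 17, 1]
pop() removes 1 → [9, 8, 10, 8, 17]
row[3] = row[2]+row[0] = 10+9 = 19 → [9, 8, 10, 19, 17]
append 5 → [9, 8, 10, 19, 17, 5]

[9, 8, 10, 19, 17, 5]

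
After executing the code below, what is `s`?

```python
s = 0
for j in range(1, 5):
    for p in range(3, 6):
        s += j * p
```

j=1,p=3: s = 0+3 = 3
j=1,p=4: s = 3+4 = 7
j=1,p=5: s = 7+5 = 12
j=2,p=3: s = 12+6 = 18
j=2,p=4: s = 18+8 = 26
j=2,p=5: s = 26+10 = 36
j=3,p=3: s = 36+9 = 45
j=3,p=4: s = 45+12 = 57
j=3,p=5: s = 57+15 = 72
j=4,p=3: s = 72+12 = 84
j=4,p=4: s = 84+16 = 100
j=4,p=5: s = 100+20 = 120

120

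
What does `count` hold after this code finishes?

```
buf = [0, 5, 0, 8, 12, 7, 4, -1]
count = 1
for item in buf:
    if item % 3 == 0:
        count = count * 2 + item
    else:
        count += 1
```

item=0: %3==0, count = 1*2+0 = 2
item=5: not %3==0, count = 2+1 = 3
item=0: %3==0, count = 3*2+0 = 6
item=8: not %3==0, count = 6+1 = 7
item=12: %3==0, count = 7*2+12 = 26
item=7: not %3==0, count = 26+1 = 27
item=4: not %3==0, count = 27+1 = 28
item=-1: not %3==0, count = 28+1 = 29

29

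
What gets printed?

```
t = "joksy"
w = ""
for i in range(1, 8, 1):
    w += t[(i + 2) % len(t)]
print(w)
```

i=1: add t[3]='s' → 's'
i=2: add t[4]='y' → 'sy'
i=3: add t[0]='j' → 'syj'
i=4: add t[1]='o' → 'syjo'
i=5: add t[2]='k' → 'syjok'
i=6: add t[3]='s' → 'syjoks'
i=7: add t[4]='y' → 'syjoksy'

syjoksy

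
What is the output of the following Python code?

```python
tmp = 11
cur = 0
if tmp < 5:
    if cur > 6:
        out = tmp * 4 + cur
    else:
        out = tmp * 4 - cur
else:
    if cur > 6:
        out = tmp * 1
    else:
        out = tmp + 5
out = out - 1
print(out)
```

15

tmp=11, cur=0
tmp < 5 is False; cur > 6 is False
→ out = tmp + 5 = 16
out = 16-1 = 15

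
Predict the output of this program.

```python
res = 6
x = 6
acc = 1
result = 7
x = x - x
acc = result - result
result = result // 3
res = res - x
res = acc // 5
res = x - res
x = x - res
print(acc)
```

x = 6-6 = 0
acc = 7-7 = 0
result = 7//3 = 2
res = 6-0 = 6
res = 0//5 = 0
res = 0-0 = 0
x = 0-0 = 0

0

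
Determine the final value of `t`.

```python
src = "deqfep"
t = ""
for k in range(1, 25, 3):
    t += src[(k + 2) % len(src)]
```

k=1: add src[3]='f' → 'f'
k=4: add src[0]='d' → 'fd'
k=7: add src[3]='f' → 'fdf'
k=10: add src[0]='d' → 'fdfd'
k=13: add src[3]='f' → 'fdfdf'
k=16: add src[0]='d' → 'fdfdfd'
k=19: add src[3]='f' → 'fdfdfdf'
k=22: add src[0]='d' → 'fdfdfdfd'

'fdfdfdfd'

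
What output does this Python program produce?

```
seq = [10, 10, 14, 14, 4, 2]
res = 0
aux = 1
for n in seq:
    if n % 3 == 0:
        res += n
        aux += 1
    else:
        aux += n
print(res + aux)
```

55

n=10: not %3==0; aux=11
n=10: not %3==0; aux=21
n=14: not %3==0; aux=35
n=14: not %3==0; aux=49
n=4: not %3==0; aux=53
n=2: not %3==0; aux=55
res+aux = 0+55 = 55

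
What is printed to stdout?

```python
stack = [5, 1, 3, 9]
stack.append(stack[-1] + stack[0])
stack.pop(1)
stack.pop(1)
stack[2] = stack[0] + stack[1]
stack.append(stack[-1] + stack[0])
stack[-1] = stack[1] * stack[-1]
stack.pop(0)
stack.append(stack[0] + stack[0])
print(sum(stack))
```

212

append stack[-1]+stack[0] = 9+5 = 14 → [5, 1, 3, 9, 14]
pop(1) removes 1 → [5, 3, 9, 14]
pop(1) removes 3 → [5, 9, 14]
stack[2] = stack[0]+stack[1] = 5+9 = 14 → [5, 9, 14]
append stack[-1]+stack[0] = 14+5 = 19 → [5, 9, 14, 19]
stack[-1] = stack[1]*stack[-1] = 9*19 = 171 → [5, 9, 14, 171]
pop(0) removes 5 → [9, 14, 171]
append stack[0]+stack[0] = 9+9 = 18 → [9, 14, 171, 18]
sum = 212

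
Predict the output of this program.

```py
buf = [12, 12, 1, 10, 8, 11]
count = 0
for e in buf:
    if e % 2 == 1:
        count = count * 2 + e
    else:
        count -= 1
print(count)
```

1

e=12: not odd, count = 0-1 = -1
e=12: not odd, count = (-1)-1 = -2
e=1: odd, count = (-2)*2+1 = -3
e=10: not odd, count = (-3)-1 = -4
e=8: not odd, count = (-4)-1 = -5
e=11: odd, count = (-5)*2+11 = 1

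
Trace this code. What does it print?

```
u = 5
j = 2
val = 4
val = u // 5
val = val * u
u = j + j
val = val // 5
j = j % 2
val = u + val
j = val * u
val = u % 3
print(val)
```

val = 5//5 = 1
val = 1*5 = 5
u = 2+2 = 4
val = 5//5 = 1
j = 2%2 = 0
val = 4+1 = 5
j = 5*4 = 20
val = 4%3 = 1

1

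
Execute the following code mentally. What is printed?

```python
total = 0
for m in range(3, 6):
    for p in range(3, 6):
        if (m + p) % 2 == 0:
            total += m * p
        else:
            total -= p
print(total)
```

64

m=3,p=3: even sum, total = 0+9 = 9
m=3,p=4: odd sum, total = 9-4 = 5
m=3,p=5: even sum, total = 5+15 = 20
m=4,p=3: odd sum, total = 20-3 = 17
m=4,p=4: even sum, total = 17+16 = 33
m=4,p=5: odd sum, total = 33-5 = 28
m=5,p=3: even sum, total = 28+15 = 43
m=5,p=4: odd sum, total = 43-4 = 39
m=5,p=5: even sum, total = 39+25 = 64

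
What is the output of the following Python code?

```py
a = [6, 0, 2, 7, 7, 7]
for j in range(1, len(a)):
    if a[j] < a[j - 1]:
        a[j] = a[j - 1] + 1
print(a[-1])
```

11

j=1: 0<6, a[1] = 6+1 = 7 → [6, 7, 2, 7, 7, 7]
j=2: 2<7, a[2] = 7+1 = 8 → [6, 7, 8, 7, 7, 7]
j=3: 7<8, a[3] = 8+1 = 9 → [6, 7, 8, 9, 7, 7]
j=4: 7<9, a[4] = 9+1 = 10 → [6, 7, 8, 9, 10, 7]
j=5: 7<10, a[5] = 10+1 = 11 → [6, 7, 8, 9, 10, 11]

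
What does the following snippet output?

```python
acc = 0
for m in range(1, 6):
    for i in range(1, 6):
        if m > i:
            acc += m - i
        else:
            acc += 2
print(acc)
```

m=1,i=1: not 1>1, acc = 0+2 = 2
m=1,i=2: not 1>2, acc = 2+2 = 4
m=1,i=3: not 1>3, acc = 4+2 = 6
m=1,i=4: not 1>4, acc = 6+2 = 8
m=1,i=5: not 1>5, acc = 8+2 = 10
m=2,i=1: 2>1, acc = 10+1 = 11
m=2,i=2: not 2>2, acc = 11+2 = 13
m=2,i=3: not 2>3, acc = 13+2 = 15
m=2,i=4: not 2>4, acc = 15+2 = 17
m=2,i=5: not 2>5, acc = 17+2 = 19
m=3,i=1: 3>1, acc = 19+2 = 21
m=3,i=2: 3>2, acc = 21+1 = 22
m=3,i=3: not 3>3, acc = 22+2 = 24
m=3,i=4: not 3>4, acc = 24+2 = 26
m=3,i=5: not 3>5, acc = 26+2 = 28
m=4,i=1: 4>1, acc = 28+3 = 31
m=4,i=2: 4>2, acc = 31+2 = 33
m=4,i=3: 4>3, acc = 33+1 = 34
m=4,i=4: not 4>4, acc = 34+2 = 36
m=4,i=5: not 4>5, acc = 36+2 = 38
m=5,i=1: 5>1, acc = 38+4 = 42
m=5,i=2: 5>2, acc = 42+3 = 45
m=5,i=3: 5>3, acc = 45+2 = 47
m=5,i=4: 5>4, acc = 47+1 = 48
m=5,i=5: not 5>5, acc = 48+2 = 50

50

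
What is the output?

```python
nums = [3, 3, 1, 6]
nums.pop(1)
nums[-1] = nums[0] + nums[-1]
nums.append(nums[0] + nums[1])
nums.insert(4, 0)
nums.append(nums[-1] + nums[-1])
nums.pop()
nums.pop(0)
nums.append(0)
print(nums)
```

pop(1) removes 3 → [3, 1, 6]
nums[-1] = nums[0]+nums[-1] = 3+6 = 9 → [3, 1, 9]
append nums[0]+nums[1] = 3+1 = 4 → [3, 1, 9, 4]
insert 0 at 4 → [3, 1, 9, 4, 0]
append nums[-1]+nums[-1] = 0+0 = 0 → [3, 1, 9, 4, 0, 0]
pop() removes 0 → [3, 1, 9, 4, 0]
pop(0) removes 3 → [1, 9, 4, 0]
append 0 → [1, 9, 4, 0, 0]

[1, 9, 4, 0, 0]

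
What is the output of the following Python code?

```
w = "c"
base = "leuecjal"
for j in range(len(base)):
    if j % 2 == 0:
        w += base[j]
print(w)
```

j=0: add 'l' → 'cl'
j=1: skip
j=2: add 'u' → 'clu'
j=3: skip
j=4: add 'c' → 'cluc'
j=5: skip
j=6: add 'a' → 'cluca'
j=7: skip

cluca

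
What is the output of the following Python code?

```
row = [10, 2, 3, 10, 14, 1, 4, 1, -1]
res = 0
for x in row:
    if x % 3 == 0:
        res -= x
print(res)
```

x=10: not %3==0
x=2: not %3==0
x=3: %3==0, res = 0-3 = -3
x=10: not %3==0
x=14: not %3==0
x=1: not %3==0
x=4: not %3==0
x=1: not %3==0
x=-1: not %3==0

-3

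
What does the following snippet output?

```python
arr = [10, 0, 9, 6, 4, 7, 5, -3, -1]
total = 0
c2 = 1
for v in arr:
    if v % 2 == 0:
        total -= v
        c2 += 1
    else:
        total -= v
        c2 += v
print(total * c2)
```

v=10: even, total = 0-10 = -10; c2=2
v=0: even, total = (-10)-0 = -10; c2=3
v=9: not even, total = (-10)-9 = -19; c2=12
v=6: even, total = (-19)-6 = -25; c2=13
v=4: even, total = (-25)-4 = -29; c2=14
v=7: not even, total = (-29)-7 = -36; c2=21
v=5: not even, total = (-36)-5 = -41; c2=26
v=-3: not even, total = (-41)-(-3) = -38; c2=23
v=-1: not even, total = (-38)-(-1) = -37; c2=22
total*c2 = (-37)*22 = -814

-814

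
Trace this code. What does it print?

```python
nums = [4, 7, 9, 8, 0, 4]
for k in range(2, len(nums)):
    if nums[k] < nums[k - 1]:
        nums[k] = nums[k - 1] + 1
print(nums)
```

[4, 7, 9, 10, 11, 12]

k=2: 9>=7, unchanged → [4, 7, 9, 8, 0, 4]
k=3: 8<9, nums[3] = 9+1 = 10 → [4, 7, 9, 10, 0, 4]
k=4: 0<10, nums[4] = 10+1 = 11 → [4, 7, 9, 10, 11, 4]
k=5: 4<11, nums[5] = 11+1 = 12 → [4, 7, 9, 10, 11, 12]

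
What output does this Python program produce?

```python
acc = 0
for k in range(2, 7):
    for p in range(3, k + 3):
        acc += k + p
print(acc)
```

k=2,p=3: acc = 0+5 = 5
k=2,p=4: acc = 5+6 = 11
k=3,p=3: acc = 11+6 = 17
k=3,p=4: acc = 17+7 = 24
k=3,p=5: acc = 24+8 = 32
k=4,p=3: acc = 32+7 = 39
k=4,p=4: acc = 39+8 = 47
k=4,p=5: acc = 47+9 = 56
k=4,p=6: acc = 56+10 = 66
k=5,p=3: acc = 66+8 = 74
k=5,p=4: acc = 74+9 = 83
k=5,p=5: acc = 83+10 = 93
k=5,p=6: acc = 93+11 = 104
k=5,p=7: acc = 104+12 = 116
k=6,p=3: acc = 116+9 = 125
k=6,p=4: acc = 125+10 = 135
k=6,p=5: acc = 135+11 = 146
k=6,p=6: acc = 146+12 = 158
k=6,p=7: acc = 158+13 = 171
k=6,p=8: acc = 171+14 = 185

185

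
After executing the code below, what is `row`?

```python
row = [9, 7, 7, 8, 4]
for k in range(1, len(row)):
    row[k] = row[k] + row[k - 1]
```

k=1: row[1] = 7+9 = 16 → [9, 16, 7, 8, 4]
k=2: row[2] = 7+16 = 23 → [9, 16, 23, 8, 4]
k=3: row[3] = 8+23 = 31 → [9, 16, 23, 31, 4]
k=4: row[4] = 4+31 = 35 → [9, 16, 23, 31, 35]

[9, 16, 23, 31, 35]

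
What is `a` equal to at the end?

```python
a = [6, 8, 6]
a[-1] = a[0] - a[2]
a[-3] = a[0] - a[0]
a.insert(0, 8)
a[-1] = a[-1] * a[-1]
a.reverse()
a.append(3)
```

a[-1] = a[0]-a[2] = 6-6 = 0 → [6, 8, 0]
a[-3] = a[0]-a[0] = 6-6 = 0 → [0, 8, 0]
insert 8 at 0 → [8, 0, 8, 0]
a[-1] = a[-1]*a[-1] = 0*0 = 0 → [8, 0, 8, 0]
reverse → [0, 8, 0, 8]
append 3 → [0, 8, 0, 8, 3]

[0, 8, 0, 8, 3]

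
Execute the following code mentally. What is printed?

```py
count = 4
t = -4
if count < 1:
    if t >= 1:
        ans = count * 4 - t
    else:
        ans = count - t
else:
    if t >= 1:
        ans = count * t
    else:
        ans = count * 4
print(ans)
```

count=4, t=-4
count < 1 is False; t >= 1 is False
→ ans = count * 4 = 16

16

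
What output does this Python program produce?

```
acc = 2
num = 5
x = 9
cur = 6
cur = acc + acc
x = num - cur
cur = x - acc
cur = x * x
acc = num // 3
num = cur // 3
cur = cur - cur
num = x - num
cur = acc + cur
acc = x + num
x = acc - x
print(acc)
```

2

cur = 2+2 = 4
x = 5-4 = 1
cur = 1-2 = -1
cur = 1*1 = 1
acc = 5//3 = 1
num = 1//3 = 0
cur = 1-1 = 0
num = 1-0 = 1
cur = 1+0 = 1
acc = 1+1 = 2
x = 2-1 = 1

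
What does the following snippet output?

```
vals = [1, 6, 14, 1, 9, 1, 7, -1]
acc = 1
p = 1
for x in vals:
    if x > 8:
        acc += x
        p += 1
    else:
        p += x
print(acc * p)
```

x=1: not >8; p=2
x=6: not >8; p=8
x=14: >8, acc = 1+14 = 15; p=9
x=1: not >8; p=10
x=9: >8, acc = 15+9 = 24; p=11
x=1: not >8; p=12
x=7: not >8; p=19
x=-1: not >8; p=18
acc*p = 24*18 = 432

432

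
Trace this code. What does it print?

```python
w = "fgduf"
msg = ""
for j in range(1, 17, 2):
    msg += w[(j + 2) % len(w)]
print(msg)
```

j=1: add w[3]='u' → 'u'
j=3: add w[0]='f' → 'uf'
j=5: add w[2]='d' → 'ufd'
j=7: add w[4]='f' → 'ufdf'
j=9: add w[1]='g' → 'ufdfg'
j=11: add w[3]='u' → 'ufdfgu'
j=13: add w[0]='f' → 'ufdfguf'
j=15: add w[2]='d' → 'ufdfgufd'

ufdfgufd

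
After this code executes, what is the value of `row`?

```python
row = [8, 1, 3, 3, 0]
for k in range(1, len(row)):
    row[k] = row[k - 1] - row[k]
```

[8, 7, 4, 1, 1]

k=1: row[1] = 8-1 = 7 → [8, 7, 3, 3, 0]
k=2: row[2] = 7-3 = 4 → [8, 7, 4, 3, 0]
k=3: row[3] = 4-3 = 1 → [8, 7, 4, 1, 0]
k=4: row[4] = 1-0 = 1 → [8, 7, 4, 1, 1]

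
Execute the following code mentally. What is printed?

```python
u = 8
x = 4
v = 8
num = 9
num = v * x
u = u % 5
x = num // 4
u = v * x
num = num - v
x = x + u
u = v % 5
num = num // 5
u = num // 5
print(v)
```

num = 8*4 = 32
u = 8%5 = 3
x = 32//4 = 8
u = 8*8 = 64
num = 32-8 = 24
x = 8+64 = 72
u = 8%5 = 3
num = 24//5 = 4
u = 4//5 = 0

8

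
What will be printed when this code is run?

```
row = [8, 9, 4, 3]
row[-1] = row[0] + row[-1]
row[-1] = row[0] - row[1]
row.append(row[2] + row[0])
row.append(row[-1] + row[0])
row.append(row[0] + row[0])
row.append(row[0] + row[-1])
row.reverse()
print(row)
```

row[-1] = row[0]+row[-1] = 8+3 = 11 → [8, 9, 4, 11]
row[-1] = row[0]-row[1] = 8-9 = -1 → [8, 9, 4, -1]
append row[2]+row[0] = 4+8 = 12 → [8, 9, 4, -1, 12]
append row[-1]+row[0] = 12+8 = 20 → [8, 9, 4, -1, 12, 20]
append row[0]+row[0] = 8+8 = 16 → [8, 9, 4, -1, 12, 20, 16]
append row[0]+row[-1] = 8+16 = 24 → [8, 9, 4, -1, 12, 20, 16, 24]
reverse → [24, 16, 20, 12, -1, 4, 9, 8]

[24, 16, 20, 12, -1, 4, 9, 8]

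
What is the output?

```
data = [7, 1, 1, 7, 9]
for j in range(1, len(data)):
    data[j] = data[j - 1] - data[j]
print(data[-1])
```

j=1: data[1] = 7-1 = 6 → [7, 6, 1, 7, 9]
j=2: data[2] = 6-1 = 5 → [7, 6, 5, 7, 9]
j=3: data[3] = 5-7 = -2 → [7, 6, 5, -2, 9]
j=4: data[4] = (-2)-9 = -11 → [7, 6, 5, -2, -11]

-11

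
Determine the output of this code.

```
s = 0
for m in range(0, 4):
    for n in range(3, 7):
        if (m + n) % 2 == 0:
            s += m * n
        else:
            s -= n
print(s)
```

16

m=0,n=3: odd sum, s = 0-3 = -3
m=0,n=4: even sum, s = (-3)+0 = -3
m=0,n=5: odd sum, s = (-3)-5 = -8
m=0,n=6: even sum, s = (-8)+0 = -8
m=1,n=3: even sum, s = (-8)+3 = -5
m=1,n=4: odd sum, s = (-5)-4 = -9
m=1,n=5: even sum, s = (-9)+5 = -4
m=1,n=6: odd sum, s = (-4)-6 = -10
m=2,n=3: odd sum, s = (-10)-3 = -13
m=2,n=4: even sum, s = (-13)+8 = -5
m=2,n=5: odd sum, s = (-5)-5 = -10
m=2,n=6: even sum, s = (-10)+12 = 2
m=3,n=3: even sum, s = 2+9 = 11
m=3,n=4: odd sum, s = 11-4 = 7
m=3,n=5: even sum, s = 7+15 = 22
m=3,n=6: odd sum, s = 22-6 = 16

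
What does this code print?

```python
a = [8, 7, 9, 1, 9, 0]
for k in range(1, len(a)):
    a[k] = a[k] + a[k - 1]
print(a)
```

k=1: a[1] = 7+8 = 15 → [8, 15, 9, 1, 9, 0]
k=2: a[2] = 9+15 = 24 → [8, 15, 24, 1, 9, 0]
k=3: a[3] = 1+24 = 25 → [8, 15, 24, 25, 9, 0]
k=4: a[4] = 9+25 = 34 → [8, 15, 24, 25, 34, 0]
k=5: a[5] = 0+34 = 34 → [8, 15, 24, 25, 34, 34]

[8, 15, 24, 25, 34, 34]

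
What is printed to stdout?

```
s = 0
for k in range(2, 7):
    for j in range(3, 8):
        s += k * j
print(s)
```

500

k=2,j=3: s = 0+6 = 6
k=2,j=4: s = 6+8 = 14
k=2,j=5: s = 14+10 = 24
k=2,j=6: s = 24+12 = 36
k=2,j=7: s = 36+14 = 50
k=3,j=3: s = 50+9 = 59
k=3,j=4: s = 59+12 = 71
k=3,j=5: s = 71+15 = 86
k=3,j=6: s = 86+18 = 104
k=3,j=7: s = 104+21 = 125
k=4,j=3: s = 125+12 = 137
k=4,j=4: s = 137+16 = 153
k=4,j=5: s = 153+20 = 173
k=4,j=6: s = 173+24 = 197
k=4,j=7: s = 197+28 = 225
k=5,j=3: s = 225+15 = 240
k=5,j=4: s = 240+20 = 260
k=5,j=5: s = 260+25 = 285
k=5,j=6: s = 285+30 = 315
k=5,j=7: s = 315+35 = 350
k=6,j=3: s = 350+18 = 368
k=6,j=4: s = 368+24 = 392
k=6,j=5: s = 392+30 = 422
k=6,j=6: s = 422+36 = 458
k=6,j=7: s = 458+42 = 500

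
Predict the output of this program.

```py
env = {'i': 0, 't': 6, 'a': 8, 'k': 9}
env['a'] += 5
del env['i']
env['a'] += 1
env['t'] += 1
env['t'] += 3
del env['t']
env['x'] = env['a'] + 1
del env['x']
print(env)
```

env['a'] = 8+5 = 13 → {'i': 0, 't': 6, 'a': 13, 'k': 9}
del 'i' → {'t': 6, 'a': 13, 'k': 9}
env['a'] = 13+1 = 14 → {'t': 6, 'a': 14, 'k': 9}
env['t'] = 6+1 = 7 → {'t': 7, 'a': 14, 'k': 9}
env['t'] = 7+3 = 10 → {'t': 10, 'a': 14, 'k': 9}
del 't' → {'a': 14, 'k': 9}
env['x'] = env['a']+1 = 15 → {'a': 14, 'k': 9, 'x': 15}
del 'x' → {'a': 14, 'k': 9}

{'a': 14, 'k': 9}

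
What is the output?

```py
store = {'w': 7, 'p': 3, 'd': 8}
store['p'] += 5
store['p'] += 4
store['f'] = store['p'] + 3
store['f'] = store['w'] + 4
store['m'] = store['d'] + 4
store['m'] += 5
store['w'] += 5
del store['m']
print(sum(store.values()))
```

43

store['p'] = 3+5 = 8 → {'w': 7, 'p': 8, 'd': 8}
store['p'] = 8+4 = 12 → {'w': 7, 'p': 12, 'd': 8}
store['f'] = store['p']+3 = 15 → {'w': 7, 'p': 12, 'd': 8, 'f': 15}
store['f'] = store['w']+4 = 11 → {'w': 7, 'p': 12, 'd': 8, 'f': 11}
store['m'] = store['d']+4 = 12 → {'w': 7, 'p': 12, 'd': 8, 'f': 11, 'm': 12}
store['m'] = 12+5 = 17 → {'w': 7, 'p': 12, 'd': 8, 'f': 11, 'm': 17}
store['w'] = 7+5 = 12 → {'w': 12, 'p': 12, 'd': 8, 'f': 11, 'm': 17}
del 'm' → {'w': 12, 'p': 12, 'd': 8, 'f': 11}
sum of values = 43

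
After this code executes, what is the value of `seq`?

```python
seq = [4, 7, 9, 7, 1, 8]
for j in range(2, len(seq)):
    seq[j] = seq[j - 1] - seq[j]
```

j=2: seq[2] = 7-9 = -2 → [4, 7, -2, 7, 1, 8]
j=3: seq[3] = (-2)-7 = -9 → [4, 7, -2, -9, 1, 8]
j=4: seq[4] = (-9)-1 = -10 → [4, 7, -2, -9, -10, 8]
j=5: seq[5] = (-10)-8 = -18 → [4, 7, -2, -9, -10, -18]

[4, 7, -2, -9, -10, -18]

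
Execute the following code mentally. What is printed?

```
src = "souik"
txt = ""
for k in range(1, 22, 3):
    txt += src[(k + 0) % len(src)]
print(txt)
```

k=1: add src[1]='o' → 'o'
k=4: add src[4]='k' → 'ok'
k=7: add src[2]='u' → 'oku'
k=10: add src[0]='s' → 'okus'
k=13: add src[3]='i' → 'okusi'
k=16: add src[1]='o' → 'okusio'
k=19: add src[4]='k' → 'okusiok'

okusiok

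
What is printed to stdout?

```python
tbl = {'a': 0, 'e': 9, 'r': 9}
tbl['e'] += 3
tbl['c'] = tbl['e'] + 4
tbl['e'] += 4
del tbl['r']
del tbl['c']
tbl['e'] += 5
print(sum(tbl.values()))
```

21

tbl['e'] = 9+3 = 12 → {'a': 0, 'e': 12, 'r': 9}
tbl['c'] = tbl['e']+4 = 16 → {'a': 0, 'e': 12, 'r': 9, 'c': 16}
tbl['e'] = 12+4 = 16 → {'a': 0, 'e': 16, 'r': 9, 'c': 16}
del 'r' → {'a': 0, 'e': 16, 'c': 16}
del 'c' → {'a': 0, 'e': 16}
tbl['e'] = 16+5 = 21 → {'a': 0, 'e': 21}
sum of values = 21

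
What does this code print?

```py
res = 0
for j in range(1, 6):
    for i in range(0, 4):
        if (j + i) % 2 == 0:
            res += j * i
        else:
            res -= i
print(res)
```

34

j=1,i=0: odd sum, res = 0-0 = 0
j=1,i=1: even sum, res = 0+1 = 1
j=1,i=2: odd sum, res = 1-2 = -1
j=1,i=3: even sum, res = (-1)+3 = 2
j=2,i=0: even sum, res = 2+0 = 2
j=2,i=1: odd sum, res = 2-1 = 1
j=2,i=2: even sum, res = 1+4 = 5
j=2,i=3: odd sum, res = 5-3 = 2
j=3,i=0: odd sum, res = 2-0 = 2
j=3,i=1: even sum, res = 2+3 = 5
j=3,i=2: odd sum, res = 5-2 = 3
j=3,i=3: even sum, res = 3+9 = 12
j=4,i=0: even sum, res = 12+0 = 12
j=4,i=1: odd sum, res = 12-1 = 11
j=4,i=2: even sum, res = 11+8 = 19
j=4,i=3: odd sum, res = 19-3 = 16
j=5,i=0: odd sum, res = 16-0 = 16
j=5,i=1: even sum, res = 16+5 = 21
j=5,i=2: odd sum, res = 21-2 = 19
j=5,i=3: even sum, res = 19+15 = 34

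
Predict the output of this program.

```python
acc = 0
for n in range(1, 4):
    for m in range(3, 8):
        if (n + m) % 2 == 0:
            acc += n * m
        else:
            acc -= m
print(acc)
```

45

n=1,m=3: even sum, acc = 0+3 = 3
n=1,m=4: odd sum, acc = 3-4 = -1
n=1,m=5: even sum, acc = (-1)+5 = 4
n=1,m=6: odd sum, acc = 4-6 = -2
n=1,m=7: even sum, acc = (-2)+7 = 5
n=2,m=3: odd sum, acc = 5-3 = 2
n=2,m=4: even sum, acc = 2+8 = 10
n=2,m=5: odd sum, acc = 10-5 = 5
n=2,m=6: even sum, acc = 5+12 = 17
n=2,m=7: odd sum, acc = 17-7 = 10
n=3,m=3: even sum, acc = 10+9 = 19
n=3,m=4: odd sum, acc = 19-4 = 15
n=3,m=5: even sum, acc = 15+15 = 30
n=3,m=6: odd sum, acc = 30-6 = 24
n=3,m=7: even sum, acc = 24+21 = 45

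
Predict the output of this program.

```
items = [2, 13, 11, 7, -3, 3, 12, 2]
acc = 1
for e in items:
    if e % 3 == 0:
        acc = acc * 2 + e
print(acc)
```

14

e=2: not %3==0
e=13: not %3==0
e=11: not %3==0
e=7: not %3==0
e=-3: %3==0, acc = 1*2+(-3) = -1
e=3: %3==0, acc = (-1)*2+3 = 1
e=12: %3==0, acc = 1*2+12 = 14
e=2: not %3==0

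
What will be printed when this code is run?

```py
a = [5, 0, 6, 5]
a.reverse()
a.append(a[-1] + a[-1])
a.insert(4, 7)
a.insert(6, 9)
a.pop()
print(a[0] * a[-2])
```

35

reverse → [5, 6, 0, 5]
append a[-1]+a[-1] = 5+5 = 10 → [5, 6, 0, 5, 10]
insert 7 at 4 → [5, 6, 0, 5, 7, 10]
insert 9 at 6 → [5, 6, 0, 5, 7, 10, 9]
pop() removes 9 → [5, 6, 0, 5, 7, 10]
a[0]*a[-2] = 5*7 = 35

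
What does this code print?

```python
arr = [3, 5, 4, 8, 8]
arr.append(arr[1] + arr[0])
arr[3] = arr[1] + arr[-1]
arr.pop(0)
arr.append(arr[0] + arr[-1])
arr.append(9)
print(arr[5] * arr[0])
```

65

append arr[1]+arr[0] = 5+3 = 8 → [3, 5, 4, 8, 8, 8]
arr[3] = arr[1]+arr[-1] = 5+8 = 13 → [3, 5, 4, 13, 8, 8]
pop(0) removes 3 → [5, 4, 13, 8, 8]
append arr[0]+arr[-1] = 5+8 = 13 → [5, 4, 13, 8, 8, 13]
append 9 → [5, 4, 13, 8, 8, 13, 9]
arr[5]*arr[0] = 13*5 = 65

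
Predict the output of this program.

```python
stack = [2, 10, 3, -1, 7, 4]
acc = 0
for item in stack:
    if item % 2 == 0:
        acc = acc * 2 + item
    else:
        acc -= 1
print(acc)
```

26

item=2: even, acc = 0*2+2 = 2
item=10: even, acc = 2*2+10 = 14
item=3: not even, acc = 14-1 = 13
item=-1: not even, acc = 13-1 = 12
item=7: not even, acc = 12-1 = 11
item=4: even, acc = 11*2+4 = 26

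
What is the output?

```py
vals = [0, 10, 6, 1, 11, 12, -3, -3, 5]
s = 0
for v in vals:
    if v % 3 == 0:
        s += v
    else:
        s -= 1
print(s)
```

v=0: %3==0, s = 0+0 = 0
v=10: not %3==0, s = 0-1 = -1
v=6: %3==0, s = (-1)+6 = 5
v=1: not %3==0, s = 5-1 = 4
v=11: not %3==0, s = 4-1 = 3
v=12: %3==0, s = 3+12 = 15
v=-3: %3==0, s = 15+(-3) = 12
v=-3: %3==0, s = 12+(-3) = 9
v=5: not %3==0, s = 9-1 = 8

8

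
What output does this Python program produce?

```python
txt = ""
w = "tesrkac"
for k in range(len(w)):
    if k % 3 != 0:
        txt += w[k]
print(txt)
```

k=0: skip
k=1: add 'e' → 'e'
k=2: add 's' → 'es'
k=3: skip
k=4: add 'k' → 'esk'
k=5: add 'a' → 'eska'
k=6: skip

eska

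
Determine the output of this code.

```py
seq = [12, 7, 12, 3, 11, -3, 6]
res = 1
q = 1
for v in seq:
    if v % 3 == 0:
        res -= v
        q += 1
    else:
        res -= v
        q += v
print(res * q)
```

v=12: %3==0, res = 1-12 = -11; q=2
v=7: not %3==0, res = (-11)-7 = -18; q=9
v=12: %3==0, res = (-18)-12 = -30; q=10
v=3: %3==0, res = (-30)-3 = -33; q=11
v=11: not %3==0, res = (-33)-11 = -44; q=22
v=-3: %3==0, res = (-44)-(-3) = -41; q=23
v=6: %3==0, res = (-41)-6 = -47; q=24
res*q = (-47)*24 = -1128

-1128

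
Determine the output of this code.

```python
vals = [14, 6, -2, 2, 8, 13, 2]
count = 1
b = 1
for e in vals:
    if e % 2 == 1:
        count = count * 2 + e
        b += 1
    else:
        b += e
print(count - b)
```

-17

e=14: not odd; b=15
e=6: not odd; b=21
e=-2: not odd; b=19
e=2: not odd; b=21
e=8: not odd; b=29
e=13: odd, count = 1*2+13 = 15; b=30
e=2: not odd; b=32
count-b = 15-32 = -17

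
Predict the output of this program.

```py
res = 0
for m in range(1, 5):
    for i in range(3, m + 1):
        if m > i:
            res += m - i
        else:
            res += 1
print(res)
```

m=3,i=3: not 3>3, res = 0+1 = 1
m=4,i=3: 4>3, res = 1+1 = 2
m=4,i=4: not 4>4, res = 2+1 = 3

3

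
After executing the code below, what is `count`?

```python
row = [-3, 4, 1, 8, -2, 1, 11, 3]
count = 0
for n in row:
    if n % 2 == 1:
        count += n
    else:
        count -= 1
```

n=-3: odd, count = 0+(-3) = -3
n=4: not odd, count = (-3)-1 = -4
n=1: odd, count = (-4)+1 = -3
n=8: not odd, count = (-3)-1 = -4
n=-2: not odd, count = (-4)-1 = -5
n=1: odd, count = (-5)+1 = -4
n=11: odd, count = (-4)+11 = 7
n=3: odd, count = 7+3 = 10

10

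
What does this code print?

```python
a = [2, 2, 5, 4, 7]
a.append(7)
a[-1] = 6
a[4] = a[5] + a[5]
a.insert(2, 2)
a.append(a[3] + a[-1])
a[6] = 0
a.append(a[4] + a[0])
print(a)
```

[2, 2, 2, 5, 4, 12, 0, 11, 6]

append 7 → [2, 2, 5, 4, 7, 7]
a[-1] = 6 → [2, 2, 5, 4, 7, 6]
a[4] = a[5]+a[5] = 6+6 = 12 → [2, 2, 5, 4, 12, 6]
insert 2 at 2 → [2, 2, 2, 5, 4, 12, 6]
append a[3]+a[-1] = 5+6 = 11 → [2, 2, 2, 5, 4, 12, 6, 11]
a[6] = 0 → [2, 2, 2, 5, 4, 12, 0, 11]
append a[4]+a[0] = 4+2 = 6 → [2, 2, 2, 5, 4, 12, 0, 11, 6]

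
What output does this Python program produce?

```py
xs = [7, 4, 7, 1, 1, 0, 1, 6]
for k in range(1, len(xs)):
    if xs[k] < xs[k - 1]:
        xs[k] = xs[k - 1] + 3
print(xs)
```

[7, 10, 13, 16, 19, 22, 25, 28]

k=1: 4<7, xs[1] = 7+3 = 10 → [7, 10, 7, 1, 1, 0, 1, 6]
k=2: 7<10, xs[2] = 10+3 = 13 → [7, 10, 13, 1, 1, 0, 1, 6]
k=3: 1<13, xs[3] = 13+3 = 16 → [7, 10, 13, 16, 1, 0, 1, 6]
k=4: 1<16, xs[4] = 16+3 = 19 → [7, 10, 13, 16, 19, 0, 1, 6]
k=5: 0<19, xs[5] = 19+3 = 22 → [7, 10, 13, 16, 19, 22, 1, 6]
k=6: 1<22, xs[6] = 22+3 = 25 → [7, 10, 13, 16, 19, 22, 25, 6]
k=7: 6<25, xs[7] = 25+3 = 28 → [7, 10, 13, 16, 19, 22, 25, 28]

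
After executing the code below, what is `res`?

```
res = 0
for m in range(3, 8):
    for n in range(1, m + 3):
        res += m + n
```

330

m=3,n=1: res = 0+4 = 4
m=3,n=2: res = 4+5 = 9
m=3,n=3: res = 9+6 = 15
m=3,n=4: res = 15+7 = 22
m=3,n=5: res = 22+8 = 30
m=4,n=1: res = 30+5 = 35
m=4,n=2: res = 35+6 = 41
m=4,n=3: res = 41+7 = 48
m=4,n=4: res = 48+8 = 56
m=4,n=5: res = 56+9 = 65
m=4,n=6: res = 65+10 = 75
m=5,n=1: res = 75+6 = 81
m=5,n=2: res = 81+7 = 88
m=5,n=3: res = 88+8 = 96
m=5,n=4: res = 96+9 = 105
m=5,n=5: res = 105+10 = 115
m=5,n=6: res = 115+11 = 126
m=5,n=7: res = 126+12 = 138
m=6,n=1: res = 138+7 = 145
m=6,n=2: res = 145+8 = 153
m=6,n=3: res = 153+9 = 162
m=6,n=4: res = 162+10 = 172
m=6,n=5: res = 172+11 = 183
m=6,n=6: res = 183+12 = 195
m=6,n=7: res = 195+13 = 208
m=6,n=8: res = 208+14 = 222
m=7,n=1: res = 222+8 = 230
m=7,n=2: res = 230+9 = 239
m=7,n=3: res = 239+10 = 249
m=7,n=4: res = 249+11 = 260
m=7,n=5: res = 260+12 = 272
m=7,n=6: res = 272+13 = 285
m=7,n=7: res = 285+14 = 299
m=7,n=8: res = 299+15 = 314
m=7,n=9: res = 314+16 = 330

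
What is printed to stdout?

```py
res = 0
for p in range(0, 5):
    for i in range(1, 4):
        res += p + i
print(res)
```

p=0,i=1: res = 0+1 = 1
p=0,i=2: res = 1+2 = 3
p=0,i=3: res = 3+3 = 6
p=1,i=1: res = 6+2 = 8
p=1,i=2: res = 8+3 = 11
p=1,i=3: res = 11+4 = 15
p=2,i=1: res = 15+3 = 18
p=2,i=2: res = 18+4 = 22
p=2,i=3: res = 22+5 = 27
p=3,i=1: res = 27+4 = 31
p=3,i=2: res = 31+5 = 36
p=3,i=3: res = 36+6 = 42
p=4,i=1: res = 42+5 = 47
p=4,i=2: res = 47+6 = 53
p=4,i=3: res = 53+7 = 60

60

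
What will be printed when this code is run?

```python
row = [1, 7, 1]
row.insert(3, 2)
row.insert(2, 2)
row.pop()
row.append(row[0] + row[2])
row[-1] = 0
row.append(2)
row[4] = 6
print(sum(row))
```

insert 2 at 3 → [1, 7, 1, 2]
insert 2 at 2 → [1, 7, 2, 1, 2]
pop() removes 2 → [1, 7, 2, 1]
append row[0]+row[2] = 1+2 = 3 → [1, 7, 2, 1, 3]
row[-1] = 0 → [1, 7, 2, 1, 0]
append 2 → [1, 7, 2, 1, 0, 2]
row[4] = 6 → [1, 7, 2, 1, 6, 2]
sum = 19

19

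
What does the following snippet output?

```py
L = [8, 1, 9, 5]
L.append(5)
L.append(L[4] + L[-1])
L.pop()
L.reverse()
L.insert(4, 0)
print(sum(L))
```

28

append 5 → [8, 1, 9, 5, 5]
append L[4]+L[-1] = 5+5 = 10 → [8, 1, 9, 5, 5, 10]
pop() removes 10 → [8, 1, 9, 5, 5]
reverse → [5, 5, 9, 1, 8]
insert 0 at 4 → [5, 5, 9, 1, 0, 8]
sum = 28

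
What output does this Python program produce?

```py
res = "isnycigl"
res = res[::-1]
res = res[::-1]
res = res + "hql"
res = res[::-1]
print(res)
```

reverse → 'lgicynsi'
reverse → 'isnycigl'
+ 'hql' → 'isnyciglhql'
reverse → 'lqhlgicynsi'

lqhlgicynsi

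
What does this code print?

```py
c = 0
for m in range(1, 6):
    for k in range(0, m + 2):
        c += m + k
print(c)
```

140

m=1,k=0: c = 0+1 = 1
m=1,k=1: c = 1+2 = 3
m=1,k=2: c = 3+3 = 6
m=2,k=0: c = 6+2 = 8
m=2,k=1: c = 8+3 = 11
m=2,k=2: c = 11+4 = 15
m=2,k=3: c = 15+5 = 20
m=3,k=0: c = 20+3 = 23
m=3,k=1: c = 23+4 = 27
m=3,k=2: c = 27+5 = 32
m=3,k=3: c = 32+6 = 38
m=3,k=4: c = 38+7 = 45
m=4,k=0: c = 45+4 = 49
m=4,k=1: c = 49+5 = 54
m=4,k=2: c = 54+6 = 60
m=4,k=3: c = 60+7 = 67
m=4,k=4: c = 67+8 = 75
m=4,k=5: c = 75+9 = 84
m=5,k=0: c = 84+5 = 89
m=5,k=1: c = 89+6 = 95
m=5,k=2: c = 95+7 = 102
m=5,k=3: c = 102+8 = 110
m=5,k=4: c = 110+9 = 119
m=5,k=5: c = 119+10 = 129
m=5,k=6: c = 129+11 = 140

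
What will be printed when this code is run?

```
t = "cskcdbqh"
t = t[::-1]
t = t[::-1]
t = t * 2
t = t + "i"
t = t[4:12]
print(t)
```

reverse → 'hqbdcksc'
reverse → 'cskcdbqh'
repeat ×2 → 'cskcdbqhcskcdbqh'
+ 'i' → 'cskcdbqhcskcdbqhi'
slice [4:12] → 'dbqhcskc'

dbqhcskc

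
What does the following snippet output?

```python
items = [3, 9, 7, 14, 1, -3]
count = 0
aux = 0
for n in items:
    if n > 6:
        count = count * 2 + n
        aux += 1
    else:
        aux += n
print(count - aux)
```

60

n=3: not >6; aux=3
n=9: >6, count = 0*2+9 = 9; aux=4
n=7: >6, count = 9*2+7 = 25; aux=5
n=14: >6, count = 25*2+14 = 64; aux=6
n=1: not >6; aux=7
n=-3: not >6; aux=4
count-aux = 64-4 = 60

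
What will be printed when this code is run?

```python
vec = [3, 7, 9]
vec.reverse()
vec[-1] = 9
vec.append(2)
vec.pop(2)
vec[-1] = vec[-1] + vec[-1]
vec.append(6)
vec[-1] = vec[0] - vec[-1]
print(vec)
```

[9, 7, 4, 3]

reverse → [9, 7, 3]
vec[-1] = 9 → [9, 7, 9]
append 2 → [9, 7, 9, 2]
pop(2) removes 9 → [9, 7, 2]
vec[-1] = vec[-1]+vec[-1] = 2+2 = 4 → [9, 7, 4]
append 6 → [9, 7, 4, 6]
vec[-1] = vec[0]-vec[-1] = 9-6 = 3 → [9, 7, 4, 3]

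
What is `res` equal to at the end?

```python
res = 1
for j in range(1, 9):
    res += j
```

j=1: res = 1+1 = 2
j=2: res = 2+2 = 4
j=3: res = 4+3 = 7
j=4: res = 7+4 = 11
j=5: res = 11+5 = 16
j=6: res = 16+6 = 22
j=7: res = 22+7 = 29
j=8: res = 29+8 = 37

37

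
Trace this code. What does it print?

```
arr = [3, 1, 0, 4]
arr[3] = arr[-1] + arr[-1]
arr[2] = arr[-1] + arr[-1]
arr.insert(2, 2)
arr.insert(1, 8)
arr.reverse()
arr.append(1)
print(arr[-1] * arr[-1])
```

arr[3] = arr[-1]+arr[-1] = 4+4 = 8 → [3, 1, 0, 8]
arr[2] = arr[-1]+arr[-1] = 8+8 = 16 → [3, 1, 16, 8]
insert 2 at 2 → [3, 1, 2, 16, 8]
insert 8 at 1 → [3, 8, 1, 2, 16, 8]
reverse → [8, 16, 2, 1, 8, 3]
append 1 → [8, 16, 2, 1, 8, 3, 1]
arr[-1]*arr[-1] = 1*1 = 1

1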